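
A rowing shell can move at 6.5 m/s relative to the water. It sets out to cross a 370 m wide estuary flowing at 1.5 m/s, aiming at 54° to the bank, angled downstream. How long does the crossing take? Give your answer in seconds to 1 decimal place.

The component of the rowing shell's velocity perpendicular to the bank is 6.5 × sin 54° = 5.259 m/s.
The current is parallel to the bank, so it does not affect the crossing time.
Time = 370 / 5.259 = 70.361 s.

70.4 s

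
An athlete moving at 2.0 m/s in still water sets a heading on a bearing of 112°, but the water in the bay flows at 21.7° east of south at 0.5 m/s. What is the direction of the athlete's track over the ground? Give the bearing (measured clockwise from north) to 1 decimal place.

Taking east as x and north as y: velocity relative to the water = (1.854, -0.749) m/s; the water relative to ground = (0.185, -0.465) m/s.
Velocity relative to ground = (1.854, -0.749) + (0.185, -0.465) = (2.039, -1.214) m/s.
Bearing = atan2(2.04, -1.21) = 120.76° clockwise from north.

120.8°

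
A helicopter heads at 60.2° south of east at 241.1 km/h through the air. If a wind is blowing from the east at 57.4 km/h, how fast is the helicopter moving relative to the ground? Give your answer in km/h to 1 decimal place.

Taking east as x and north as y: velocity relative to the air = (119.820, -209.218) km/h; the air relative to ground = (-57.400, 0.000) km/h.
Velocity relative to ground = (119.820, -209.218) + (-57.400, 0.000) = (62.420, -209.218) km/h.
Speed = |(62.420, -209.218)| = 218.331 km/h.

218.3 km/h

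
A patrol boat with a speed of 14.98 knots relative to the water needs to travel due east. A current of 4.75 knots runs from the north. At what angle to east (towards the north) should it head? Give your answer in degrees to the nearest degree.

The current pushes perpendicular to the desired track; the heading must have a component into the current equal to 4.75 knots: 14.98 sin θ = 4.75.
sin θ = 0.3171, so θ = 18.487°.

18°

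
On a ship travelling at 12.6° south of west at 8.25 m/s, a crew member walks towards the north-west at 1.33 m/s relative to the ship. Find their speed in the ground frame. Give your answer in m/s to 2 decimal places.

Taking east as x and north as y: ship velocity = (-8.051, -1.800) m/s; crew member velocity relative to ship = (-0.940, 0.940) m/s.
Velocity relative to ground = (-8.051, -1.800) + (-0.940, 0.940) = (-8.992, -0.859) m/s.
Speed = |(-8.992, -0.859)| = 9.033 m/s.

9.03 m/s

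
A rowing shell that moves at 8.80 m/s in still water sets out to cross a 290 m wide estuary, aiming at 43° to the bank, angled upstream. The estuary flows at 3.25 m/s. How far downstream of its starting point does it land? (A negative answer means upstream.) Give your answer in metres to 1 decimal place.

-153.9 m

Perpendicular speed = 6.002 m/s; crossing time = 290 / 6.002 = 48.321 s.
Net downstream speed = -3.186 m/s.
Drift = -3.186 × 48.321 = -153.945 m (upstream).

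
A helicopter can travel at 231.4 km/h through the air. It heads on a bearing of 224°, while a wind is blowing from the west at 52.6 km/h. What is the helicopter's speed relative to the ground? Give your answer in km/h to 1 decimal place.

198.5 km/h

Taking east as x and north as y: velocity relative to the air = (-160.744, -166.455) km/h; the air relative to ground = (52.600, 0.000) km/h.
Velocity relative to ground = (-160.744, -166.455) + (52.600, 0.000) = (-108.144, -166.455) km/h.
Speed = |(-108.144, -166.455)| = 198.501 km/h.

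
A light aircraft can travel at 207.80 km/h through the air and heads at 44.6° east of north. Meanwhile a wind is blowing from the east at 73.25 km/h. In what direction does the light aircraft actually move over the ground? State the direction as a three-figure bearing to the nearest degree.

026°

Taking east as x and north as y: velocity relative to the air = (145.907, 147.959) km/h; the air relative to ground = (-73.250, 0.000) km/h.
Velocity relative to ground = (145.907, 147.959) + (-73.250, 0.000) = (72.657, 147.959) km/h.
Bearing = atan2(72.66, 147.96) = 26.15° clockwise from north.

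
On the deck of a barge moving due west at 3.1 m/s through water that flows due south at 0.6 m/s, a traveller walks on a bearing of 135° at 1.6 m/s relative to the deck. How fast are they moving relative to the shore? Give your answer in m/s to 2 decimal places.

In east/north components (m/s): traveller relative to barge = (1.131, -1.131); barge relative to water = (-3.100, 0.000); water relative to ground = (0.000, -0.600).
Sum = (-1.969, -1.731) m/s.
Speed = |(-1.969, -1.731)| = 2.622 m/s.

2.62 m/s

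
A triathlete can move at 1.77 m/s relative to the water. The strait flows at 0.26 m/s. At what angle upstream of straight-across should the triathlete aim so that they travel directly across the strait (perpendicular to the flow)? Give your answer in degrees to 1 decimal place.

8.4°

To cancel the current, the upstream component of the triathlete's velocity must equal the flow: 1.77 sin θ = 0.26.
sin θ = 0.26 / 1.77 = 0.1469.
θ = arcsin(0.1469) = 8.447°.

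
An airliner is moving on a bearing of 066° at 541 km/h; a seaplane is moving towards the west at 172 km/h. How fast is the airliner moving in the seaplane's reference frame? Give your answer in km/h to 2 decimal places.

701.63 km/h

Taking east as x and north as y: airliner velocity = (494.228, 220.045) km/h; seaplane velocity = (-172.000, 0.000) km/h.
Velocity of airliner relative to seaplane = (494.228, 220.045) − (-172.000, 0.000) = (666.228, 220.045) km/h.
Magnitude = |(666.228, 220.045)| = 701.626 km/h.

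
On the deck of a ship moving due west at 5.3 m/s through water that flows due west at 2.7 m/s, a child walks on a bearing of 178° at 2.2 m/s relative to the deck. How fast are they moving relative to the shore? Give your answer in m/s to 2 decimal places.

8.22 m/s

In east/north components (m/s): child relative to ship = (0.077, -2.199); ship relative to water = (-5.300, 0.000); water relative to ground = (-2.700, 0.000).
Sum = (-7.923, -2.199) m/s.
Speed = |(-7.923, -2.199)| = 8.223 m/s.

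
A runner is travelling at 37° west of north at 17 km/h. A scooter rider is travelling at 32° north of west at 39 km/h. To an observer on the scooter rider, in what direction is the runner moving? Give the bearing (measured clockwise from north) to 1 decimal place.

Taking east as x and north as y: runner velocity = (-10.231, 13.577) km/h; scooter rider velocity = (-33.074, 20.667) km/h.
Velocity of runner relative to scooter rider = (-10.231, 13.577) − (-33.074, 20.667) = (22.843, -7.090) km/h.
Bearing = atan2(22.84, -7.09) = 107.24° clockwise from north.

107.2°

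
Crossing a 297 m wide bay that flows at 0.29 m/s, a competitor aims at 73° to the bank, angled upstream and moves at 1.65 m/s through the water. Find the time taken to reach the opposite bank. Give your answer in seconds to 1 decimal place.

The component of the competitor's velocity perpendicular to the bank is 1.65 × sin 73° = 1.578 m/s.
The flow acts along the bank and has no component across it.
Time = 297 / 1.578 = 188.225 s.

188.2 s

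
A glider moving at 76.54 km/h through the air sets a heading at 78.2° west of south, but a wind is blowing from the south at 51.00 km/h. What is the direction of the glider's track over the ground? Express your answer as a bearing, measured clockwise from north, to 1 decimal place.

Taking east as x and north as y: velocity relative to the air = (-74.923, -15.652) km/h; the air relative to ground = (0.000, 51.000) km/h.
Velocity relative to ground = (-74.923, -15.652) + (0.000, 51.000) = (-74.923, 35.348) km/h.
Bearing = atan2(-74.92, 35.35) = 295.26° clockwise from north.

295.3°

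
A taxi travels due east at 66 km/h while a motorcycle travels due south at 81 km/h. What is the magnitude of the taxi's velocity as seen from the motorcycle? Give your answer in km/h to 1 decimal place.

104.5 km/h

Taking east as x and north as y: taxi velocity = (66.000, 0.000) km/h; motorcycle velocity = (0.000, -81.000) km/h.
Velocity of taxi relative to motorcycle = (66.000, 0.000) − (0.000, -81.000) = (66.000, 81.000) km/h.
Magnitude = |(66.000, 81.000)| = 104.484 km/h.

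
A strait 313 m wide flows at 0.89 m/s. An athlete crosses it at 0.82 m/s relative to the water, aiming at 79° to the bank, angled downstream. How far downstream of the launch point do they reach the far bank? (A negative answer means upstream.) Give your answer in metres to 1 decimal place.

Perpendicular speed = 0.805 m/s; crossing time = 313 / 0.805 = 388.852 s.
Net downstream speed = 1.046 m/s.
Drift = 1.046 × 388.852 = 406.919 m (downstream).

406.9 m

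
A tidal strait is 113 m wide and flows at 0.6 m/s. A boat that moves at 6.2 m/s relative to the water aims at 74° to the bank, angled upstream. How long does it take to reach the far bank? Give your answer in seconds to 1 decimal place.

19.0 s

The component of the boat's velocity perpendicular to the bank is 6.2 × sin 74° = 5.960 m/s.
The current is parallel to the bank, so it does not affect the crossing time.
Time = 113 / 5.960 = 18.960 s.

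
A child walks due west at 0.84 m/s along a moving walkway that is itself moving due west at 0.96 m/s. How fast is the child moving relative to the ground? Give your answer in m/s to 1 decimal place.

1.8 m/s

Taking east as x and north as y: moving walkway velocity = (-0.960, 0.000) m/s; child velocity relative to moving walkway = (-0.840, 0.000) m/s.
Velocity relative to ground = (-0.960, 0.000) + (-0.840, 0.000) = (-1.800, 0.000) m/s.
Speed = |(-1.800, 0.000)| = 1.800 m/s.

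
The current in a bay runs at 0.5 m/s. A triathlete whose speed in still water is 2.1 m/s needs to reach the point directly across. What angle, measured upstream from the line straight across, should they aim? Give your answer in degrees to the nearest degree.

14°

To cancel the current, the upstream component of the triathlete's velocity must equal the flow: 2.1 sin θ = 0.5.
sin θ = 0.5 / 2.1 = 0.2381.
θ = arcsin(0.2381) = 13.774°.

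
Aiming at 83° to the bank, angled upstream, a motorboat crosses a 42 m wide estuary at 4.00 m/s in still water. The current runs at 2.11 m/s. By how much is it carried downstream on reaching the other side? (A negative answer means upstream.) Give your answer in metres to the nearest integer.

17 m

Perpendicular speed = 3.970 m/s; crossing time = 42 / 3.970 = 10.579 s.
Net downstream speed = 1.623 m/s.
Drift = 1.623 × 10.579 = 17.164 m (downstream).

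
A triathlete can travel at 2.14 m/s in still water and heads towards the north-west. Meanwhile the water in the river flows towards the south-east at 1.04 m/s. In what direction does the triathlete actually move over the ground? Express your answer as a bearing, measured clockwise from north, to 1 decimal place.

Taking east as x and north as y: velocity relative to the water = (-1.513, 1.513) m/s; the water relative to ground = (0.735, -0.735) m/s.
Velocity relative to ground = (-1.513, 1.513) + (0.735, -0.735) = (-0.778, 0.778) m/s.
Bearing = atan2(-0.78, 0.78) = 315.00° clockwise from north.

315.0°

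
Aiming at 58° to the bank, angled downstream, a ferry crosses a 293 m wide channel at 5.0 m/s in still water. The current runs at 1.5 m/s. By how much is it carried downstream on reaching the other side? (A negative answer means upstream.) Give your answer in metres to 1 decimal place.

Perpendicular speed = 4.240 m/s; crossing time = 293 / 4.240 = 69.100 s.
Net downstream speed = 4.150 m/s.
Drift = 4.150 × 69.100 = 286.737 m (downstream).

286.7 m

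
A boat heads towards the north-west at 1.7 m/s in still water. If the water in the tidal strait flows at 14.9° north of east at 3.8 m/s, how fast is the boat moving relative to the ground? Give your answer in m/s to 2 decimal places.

Taking east as x and north as y: velocity relative to the water = (-1.202, 1.202) m/s; the water relative to ground = (3.672, 0.977) m/s.
Velocity relative to ground = (-1.202, 1.202) + (3.672, 0.977) = (2.470, 2.179) m/s.
Speed = |(2.470, 2.179)| = 3.294 m/s.

3.29 m/s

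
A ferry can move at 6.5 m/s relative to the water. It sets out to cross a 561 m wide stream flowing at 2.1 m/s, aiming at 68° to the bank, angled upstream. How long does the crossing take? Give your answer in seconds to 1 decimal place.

The component of the ferry's velocity perpendicular to the bank is 6.5 × sin 68° = 6.027 m/s.
The current is parallel to the bank, so it does not affect the crossing time.
Time = 561 / 6.027 = 93.086 s.

93.1 s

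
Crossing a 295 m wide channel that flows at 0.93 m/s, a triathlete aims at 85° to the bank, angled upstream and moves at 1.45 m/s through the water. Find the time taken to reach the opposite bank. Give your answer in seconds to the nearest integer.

204 s

The component of the triathlete's velocity perpendicular to the bank is 1.45 × sin 85° = 1.444 m/s.
Only the cross-stream component determines the crossing time; the current contributes nothing perpendicular to the bank.
Time = 295 / 1.444 = 204.225 s.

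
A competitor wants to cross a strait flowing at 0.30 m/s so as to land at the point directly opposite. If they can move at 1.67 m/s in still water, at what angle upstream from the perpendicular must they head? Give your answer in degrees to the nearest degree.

To cancel the current, the upstream component of the competitor's velocity must equal the flow: 1.67 sin θ = 0.30.
sin θ = 0.30 / 1.67 = 0.1796.
θ = arcsin(0.1796) = 10.349°.

10°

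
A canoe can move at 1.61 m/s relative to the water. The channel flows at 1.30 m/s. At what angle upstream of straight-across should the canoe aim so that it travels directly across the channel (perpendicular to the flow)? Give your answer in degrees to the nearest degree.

To cancel the current, the upstream component of the canoe's velocity must equal the flow: 1.61 sin θ = 1.30.
sin θ = 1.30 / 1.61 = 0.8075.
θ = arcsin(0.8075) = 53.848°.

54°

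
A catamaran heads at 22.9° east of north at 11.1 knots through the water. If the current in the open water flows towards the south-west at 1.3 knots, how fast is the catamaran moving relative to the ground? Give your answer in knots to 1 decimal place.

9.9 knots

Taking east as x and north as y: velocity relative to the water = (4.319, 10.225) knots; the water relative to ground = (-0.919, -0.919) knots.
Velocity relative to ground = (4.319, 10.225) + (-0.919, -0.919) = (3.400, 9.306) knots.
Speed = |(3.400, 9.306)| = 9.908 knots.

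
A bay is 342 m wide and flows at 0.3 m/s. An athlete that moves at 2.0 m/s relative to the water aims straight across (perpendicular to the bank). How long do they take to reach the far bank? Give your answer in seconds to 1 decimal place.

171.0 s

The component of the athlete's velocity perpendicular to the bank is 2.0 m/s.
Only the cross-stream component determines the crossing time; the current contributes nothing perpendicular to the bank.
Time = 342 / 2.000 = 171.000 s.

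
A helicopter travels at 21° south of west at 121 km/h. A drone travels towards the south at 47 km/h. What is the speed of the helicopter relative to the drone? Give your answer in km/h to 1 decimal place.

Taking east as x and north as y: helicopter velocity = (-112.963, -43.363) km/h; drone velocity = (0.000, -47.000) km/h.
Velocity of helicopter relative to drone = (-112.963, -43.363) − (0.000, -47.000) = (-112.963, 3.637) km/h.
Magnitude = |(-112.963, 3.637)| = 113.022 km/h.

113.0 km/h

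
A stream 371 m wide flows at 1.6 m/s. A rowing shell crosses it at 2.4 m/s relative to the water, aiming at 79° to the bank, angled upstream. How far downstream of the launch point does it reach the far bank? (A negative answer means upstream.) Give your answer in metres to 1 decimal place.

179.8 m

Perpendicular speed = 2.356 m/s; crossing time = 371 / 2.356 = 157.477 s.
Net downstream speed = 1.142 m/s.
Drift = 1.142 × 157.477 = 179.848 m (downstream).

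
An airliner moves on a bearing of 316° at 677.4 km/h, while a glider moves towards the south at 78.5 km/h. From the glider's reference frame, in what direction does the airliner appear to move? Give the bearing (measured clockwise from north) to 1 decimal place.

320.2°

Taking east as x and north as y: airliner velocity = (-470.562, 487.281) km/h; glider velocity = (0.000, -78.500) km/h.
Velocity of airliner relative to glider = (-470.562, 487.281) − (0.000, -78.500) = (-470.562, 565.781) km/h.
Bearing = atan2(-470.56, 565.78) = 320.25° clockwise from north.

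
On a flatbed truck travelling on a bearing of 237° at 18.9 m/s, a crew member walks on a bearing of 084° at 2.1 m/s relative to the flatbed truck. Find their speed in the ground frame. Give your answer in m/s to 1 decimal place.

17.1 m/s

Taking east as x and north as y: flatbed truck velocity = (-15.851, -10.294) m/s; crew member velocity relative to flatbed truck = (2.088, 0.220) m/s.
Velocity relative to ground = (-15.851, -10.294) + (2.088, 0.220) = (-13.762, -10.074) m/s.
Speed = |(-13.762, -10.074)| = 17.056 m/s.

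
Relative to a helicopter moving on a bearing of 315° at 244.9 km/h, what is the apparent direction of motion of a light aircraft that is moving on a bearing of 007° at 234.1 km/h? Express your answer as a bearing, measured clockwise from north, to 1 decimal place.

073.6°

Taking east as x and north as y: light aircraft velocity = (28.530, 232.355) km/h; helicopter velocity = (-173.170, 173.170) km/h.
Velocity of light aircraft relative to helicopter = (28.530, 232.355) − (-173.170, 173.170) = (201.700, 59.185) km/h.
Bearing = atan2(201.70, 59.18) = 73.65° clockwise from north.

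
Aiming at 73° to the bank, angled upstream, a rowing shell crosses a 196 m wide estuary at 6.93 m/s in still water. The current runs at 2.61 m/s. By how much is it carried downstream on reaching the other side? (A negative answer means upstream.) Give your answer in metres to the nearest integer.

Perpendicular speed = 6.627 m/s; crossing time = 196 / 6.627 = 29.575 s.
Net downstream speed = 0.584 m/s.
Drift = 0.584 × 29.575 = 17.268 m (downstream).

17 m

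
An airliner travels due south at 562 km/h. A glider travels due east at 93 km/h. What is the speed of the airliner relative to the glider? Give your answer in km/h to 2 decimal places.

Taking east as x and north as y: airliner velocity = (0.000, -562.000) km/h; glider velocity = (93.000, 0.000) km/h.
Velocity of airliner relative to glider = (0.000, -562.000) − (93.000, 0.000) = (-93.000, -562.000) km/h.
Magnitude = |(-93.000, -562.000)| = 569.643 km/h.

569.64 km/h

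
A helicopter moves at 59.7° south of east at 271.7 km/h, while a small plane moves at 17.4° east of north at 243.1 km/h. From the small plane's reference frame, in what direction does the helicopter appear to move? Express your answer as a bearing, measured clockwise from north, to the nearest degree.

172°

Taking east as x and north as y: helicopter velocity = (137.080, -234.585) km/h; small plane velocity = (72.697, 231.976) km/h.
Velocity of helicopter relative to small plane = (137.080, -234.585) − (72.697, 231.976) = (64.383, -466.560) km/h.
Bearing = atan2(64.38, -466.56) = 172.14° clockwise from north.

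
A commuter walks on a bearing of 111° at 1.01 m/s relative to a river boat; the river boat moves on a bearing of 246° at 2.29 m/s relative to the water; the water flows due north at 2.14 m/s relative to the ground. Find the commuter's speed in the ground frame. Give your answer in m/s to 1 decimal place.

1.4 m/s

In east/north components (m/s): commuter relative to river boat = (0.943, -0.362); river boat relative to water = (-2.092, -0.931); water relative to ground = (0.000, 2.140).
Sum = (-1.149, 0.847) m/s.
Speed = |(-1.149, 0.847)| = 1.427 m/s.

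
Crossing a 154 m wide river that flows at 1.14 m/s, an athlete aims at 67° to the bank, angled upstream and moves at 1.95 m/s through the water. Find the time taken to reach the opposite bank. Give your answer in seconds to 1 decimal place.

85.8 s

The component of the athlete's velocity perpendicular to the bank is 1.95 × sin 67° = 1.795 m/s.
The current is parallel to the bank, so it does not affect the crossing time.
Time = 154 / 1.795 = 85.795 s.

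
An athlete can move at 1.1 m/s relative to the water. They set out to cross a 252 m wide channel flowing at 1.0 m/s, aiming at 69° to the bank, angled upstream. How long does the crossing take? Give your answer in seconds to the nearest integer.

245 s

The component of the athlete's velocity perpendicular to the bank is 1.1 × sin 69° = 1.027 m/s.
The current is parallel to the bank, so it does not affect the crossing time.
Time = 252 / 1.027 = 245.390 s.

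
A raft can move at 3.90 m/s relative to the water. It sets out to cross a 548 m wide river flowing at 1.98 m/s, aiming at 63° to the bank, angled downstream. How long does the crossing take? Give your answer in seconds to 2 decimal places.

The component of the raft's velocity perpendicular to the bank is 3.90 × sin 63° = 3.475 m/s.
The flow acts along the bank and has no component across it.
Time = 548 / 3.475 = 157.701 s.

157.70 s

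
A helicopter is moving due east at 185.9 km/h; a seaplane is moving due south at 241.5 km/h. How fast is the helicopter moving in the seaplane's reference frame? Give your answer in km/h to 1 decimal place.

Taking east as x and north as y: helicopter velocity = (185.900, 0.000) km/h; seaplane velocity = (0.000, -241.500) km/h.
Velocity of helicopter relative to seaplane = (185.900, 0.000) − (0.000, -241.500) = (185.900, 241.500) km/h.
Magnitude = |(185.900, 241.500)| = 304.764 km/h.

304.8 km/h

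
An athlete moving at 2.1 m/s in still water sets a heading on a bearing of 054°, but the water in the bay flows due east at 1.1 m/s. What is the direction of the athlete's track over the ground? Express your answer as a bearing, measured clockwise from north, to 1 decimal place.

Taking east as x and north as y: velocity relative to the water = (1.699, 1.234) m/s; the water relative to ground = (1.100, 0.000) m/s.
Velocity relative to ground = (1.699, 1.234) + (1.100, 0.000) = (2.799, 1.234) m/s.
Bearing = atan2(2.80, 1.23) = 66.20° clockwise from north.

066.2°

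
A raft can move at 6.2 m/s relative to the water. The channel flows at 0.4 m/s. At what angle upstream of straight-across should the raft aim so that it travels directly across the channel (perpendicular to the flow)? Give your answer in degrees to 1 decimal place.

3.7°

To cancel the current, the upstream component of the raft's velocity must equal the flow: 6.2 sin θ = 0.4.
sin θ = 0.4 / 6.2 = 0.0645.
θ = arcsin(0.0645) = 3.699°.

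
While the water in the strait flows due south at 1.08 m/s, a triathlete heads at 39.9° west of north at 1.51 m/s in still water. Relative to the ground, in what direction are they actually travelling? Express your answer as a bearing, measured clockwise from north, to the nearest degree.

Taking east as x and north as y: velocity relative to the water = (-0.969, 1.158) m/s; the water relative to ground = (0.000, -1.080) m/s.
Velocity relative to ground = (-0.969, 1.158) + (0.000, -1.080) = (-0.969, 0.078) m/s.
Bearing = atan2(-0.97, 0.08) = 274.63° clockwise from north.

275°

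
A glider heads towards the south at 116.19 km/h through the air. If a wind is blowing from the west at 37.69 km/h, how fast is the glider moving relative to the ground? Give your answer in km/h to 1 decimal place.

Taking east as x and north as y: velocity relative to the air = (0.000, -116.190) km/h; the air relative to ground = (37.690, 0.000) km/h.
Velocity relative to ground = (0.000, -116.190) + (37.690, 0.000) = (37.690, -116.190) km/h.
Speed = |(37.690, -116.190)| = 122.150 km/h.

122.2 km/h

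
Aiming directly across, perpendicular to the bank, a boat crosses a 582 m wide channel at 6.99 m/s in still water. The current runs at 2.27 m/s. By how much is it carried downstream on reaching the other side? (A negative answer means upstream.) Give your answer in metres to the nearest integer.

189 m

Perpendicular speed = 6.990 m/s; crossing time = 582 / 6.990 = 83.262 s.
Net downstream speed = 2.270 m/s.
Drift = 2.270 × 83.262 = 189.004 m (downstream).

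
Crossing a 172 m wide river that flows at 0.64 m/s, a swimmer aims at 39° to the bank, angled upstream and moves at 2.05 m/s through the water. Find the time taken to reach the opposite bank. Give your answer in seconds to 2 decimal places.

The component of the swimmer's velocity perpendicular to the bank is 2.05 × sin 39° = 1.290 m/s.
The flow acts along the bank and has no component across it.
Time = 172 / 1.290 = 133.322 s.

133.32 s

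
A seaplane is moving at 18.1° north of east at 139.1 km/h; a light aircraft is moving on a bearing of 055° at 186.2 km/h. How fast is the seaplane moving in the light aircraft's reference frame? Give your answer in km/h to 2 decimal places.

66.75 km/h

Taking east as x and north as y: seaplane velocity = (132.217, 43.215) km/h; light aircraft velocity = (152.526, 106.800) km/h.
Velocity of seaplane relative to light aircraft = (132.217, 43.215) − (152.526, 106.800) = (-20.309, -63.585) km/h.
Magnitude = |(-20.309, -63.585)| = 66.750 km/h.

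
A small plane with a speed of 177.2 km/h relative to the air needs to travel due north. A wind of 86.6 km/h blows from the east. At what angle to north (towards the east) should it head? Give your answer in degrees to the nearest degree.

29°

The wind pushes perpendicular to the desired track; the heading must have a component into the wind equal to 86.6 km/h: 177.2 sin θ = 86.6.
sin θ = 0.4887, so θ = 29.256°.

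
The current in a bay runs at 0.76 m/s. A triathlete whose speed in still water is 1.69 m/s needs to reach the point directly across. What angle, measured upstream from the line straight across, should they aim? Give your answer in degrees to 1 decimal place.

26.7°

To cancel the current, the upstream component of the triathlete's velocity must equal the flow: 1.69 sin θ = 0.76.
sin θ = 0.76 / 1.69 = 0.4497.
θ = arcsin(0.4497) = 26.725°.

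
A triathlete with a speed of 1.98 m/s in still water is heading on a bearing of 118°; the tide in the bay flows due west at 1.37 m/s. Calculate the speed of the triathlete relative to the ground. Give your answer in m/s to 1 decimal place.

Taking east as x and north as y: velocity relative to the water = (1.748, -0.930) m/s; the water relative to ground = (-1.370, 0.000) m/s.
Velocity relative to ground = (1.748, -0.930) + (-1.370, 0.000) = (0.378, -0.930) m/s.
Speed = |(0.378, -0.930)| = 1.004 m/s.

1.0 m/s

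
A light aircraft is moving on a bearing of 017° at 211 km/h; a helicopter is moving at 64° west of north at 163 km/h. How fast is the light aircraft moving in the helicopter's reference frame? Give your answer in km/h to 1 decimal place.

245.6 km/h

Taking east as x and north as y: light aircraft velocity = (61.690, 201.780) km/h; helicopter velocity = (-146.503, 71.454) km/h.
Velocity of light aircraft relative to helicopter = (61.690, 201.780) − (-146.503, 71.454) = (208.194, 130.326) km/h.
Magnitude = |(208.194, 130.326)| = 245.621 km/h.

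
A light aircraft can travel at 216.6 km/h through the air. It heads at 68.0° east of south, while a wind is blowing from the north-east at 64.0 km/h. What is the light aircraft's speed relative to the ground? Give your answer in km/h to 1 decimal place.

200.4 km/h

Taking east as x and north as y: velocity relative to the air = (200.828, -81.140) km/h; the air relative to ground = (-45.255, -45.255) km/h.
Velocity relative to ground = (200.828, -81.140) + (-45.255, -45.255) = (155.573, -126.395) km/h.
Speed = |(155.573, -126.395)| = 200.446 km/h.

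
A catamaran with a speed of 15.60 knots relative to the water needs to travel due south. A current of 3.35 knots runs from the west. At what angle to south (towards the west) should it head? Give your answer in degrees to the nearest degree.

12°

The current pushes perpendicular to the desired track; the heading must have a component into the current equal to 3.35 knots: 15.60 sin θ = 3.35.
sin θ = 0.2147, so θ = 12.400°.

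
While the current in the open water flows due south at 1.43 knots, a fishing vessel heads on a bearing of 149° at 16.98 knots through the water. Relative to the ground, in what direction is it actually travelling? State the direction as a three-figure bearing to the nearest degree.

151°

Taking east as x and north as y: velocity relative to the water = (8.745, -14.555) knots; the water relative to ground = (0.000, -1.430) knots.
Velocity relative to ground = (8.745, -14.555) + (0.000, -1.430) = (8.745, -15.985) knots.
Bearing = atan2(8.75, -15.98) = 151.32° clockwise from north.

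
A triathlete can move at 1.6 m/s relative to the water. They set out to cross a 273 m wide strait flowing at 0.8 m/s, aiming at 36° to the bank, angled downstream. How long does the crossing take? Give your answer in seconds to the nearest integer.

290 s

The component of the triathlete's velocity perpendicular to the bank is 1.6 × sin 36° = 0.940 m/s.
The current is parallel to the bank, so it does not affect the crossing time.
Time = 273 / 0.940 = 290.285 s.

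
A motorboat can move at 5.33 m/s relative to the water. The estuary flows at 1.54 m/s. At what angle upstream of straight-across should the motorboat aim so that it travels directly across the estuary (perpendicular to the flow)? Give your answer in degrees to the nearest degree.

17°

To cancel the current, the upstream component of the motorboat's velocity must equal the flow: 5.33 sin θ = 1.54.
sin θ = 1.54 / 5.33 = 0.2889.
θ = arcsin(0.2889) = 16.794°.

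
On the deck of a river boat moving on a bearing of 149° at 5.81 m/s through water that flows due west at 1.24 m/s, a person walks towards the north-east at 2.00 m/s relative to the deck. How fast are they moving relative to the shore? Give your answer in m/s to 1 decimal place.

4.8 m/s

In east/north components (m/s): person relative to river boat = (1.414, 1.414); river boat relative to water = (2.992, -4.980); water relative to ground = (-1.240, 0.000).
Sum = (3.167, -3.566) m/s.
Speed = |(3.167, -3.566)| = 4.769 m/s.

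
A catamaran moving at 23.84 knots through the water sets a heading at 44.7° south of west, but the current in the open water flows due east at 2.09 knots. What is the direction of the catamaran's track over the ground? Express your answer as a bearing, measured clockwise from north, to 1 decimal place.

221.5°

Taking east as x and north as y: velocity relative to the water = (-16.945, -16.769) knots; the water relative to ground = (2.090, 0.000) knots.
Velocity relative to ground = (-16.945, -16.769) + (2.090, 0.000) = (-14.855, -16.769) knots.
Bearing = atan2(-14.86, -16.77) = 221.54° clockwise from north.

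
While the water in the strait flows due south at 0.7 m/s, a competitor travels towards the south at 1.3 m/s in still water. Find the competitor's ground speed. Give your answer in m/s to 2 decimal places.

2.00 m/s

Taking east as x and north as y: velocity relative to the water = (0.000, -1.300) m/s; the water relative to ground = (0.000, -0.700) m/s.
Velocity relative to ground = (0.000, -1.300) + (0.000, -0.700) = (0.000, -2.000) m/s.
Speed = |(0.000, -2.000)| = 2.000 m/s.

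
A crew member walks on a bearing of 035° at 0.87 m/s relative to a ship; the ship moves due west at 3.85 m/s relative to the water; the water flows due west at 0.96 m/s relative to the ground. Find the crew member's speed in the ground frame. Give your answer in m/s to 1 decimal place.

In east/north components (m/s): crew member relative to ship = (0.499, 0.713); ship relative to water = (-3.850, 0.000); water relative to ground = (-0.960, 0.000).
Sum = (-4.311, 0.713) m/s.
Speed = |(-4.311, 0.713)| = 4.369 m/s.

4.4 m/s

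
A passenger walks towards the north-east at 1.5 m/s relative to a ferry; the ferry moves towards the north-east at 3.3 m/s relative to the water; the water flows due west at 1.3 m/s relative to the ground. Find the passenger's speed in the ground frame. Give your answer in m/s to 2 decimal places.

In east/north components (m/s): passenger relative to ferry = (1.061, 1.061); ferry relative to water = (2.333, 2.333); water relative to ground = (-1.300, 0.000).
Sum = (2.094, 3.394) m/s.
Speed = |(2.094, 3.394)| = 3.988 m/s.

3.99 m/s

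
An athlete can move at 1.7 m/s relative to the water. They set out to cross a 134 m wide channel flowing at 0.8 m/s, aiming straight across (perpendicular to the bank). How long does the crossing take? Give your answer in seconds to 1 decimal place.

The component of the athlete's velocity perpendicular to the bank is 1.7 m/s.
The flow acts along the bank and has no component across it.
Time = 134 / 1.700 = 78.824 s.

78.8 s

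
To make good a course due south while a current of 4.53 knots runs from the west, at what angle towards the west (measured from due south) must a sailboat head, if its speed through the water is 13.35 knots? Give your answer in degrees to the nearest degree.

20°

The current pushes perpendicular to the desired track; the heading must have a component into the current equal to 4.53 knots: 13.35 sin θ = 4.53.
sin θ = 0.3393, so θ = 19.836°.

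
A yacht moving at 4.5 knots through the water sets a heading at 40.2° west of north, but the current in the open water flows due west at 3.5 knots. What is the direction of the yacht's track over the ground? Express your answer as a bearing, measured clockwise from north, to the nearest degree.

Taking east as x and north as y: velocity relative to the water = (-2.905, 3.437) knots; the water relative to ground = (-3.500, 0.000) knots.
Velocity relative to ground = (-2.905, 3.437) + (-3.500, 0.000) = (-6.405, 3.437) knots.
Bearing = atan2(-6.40, 3.44) = 298.22° clockwise from north.

298°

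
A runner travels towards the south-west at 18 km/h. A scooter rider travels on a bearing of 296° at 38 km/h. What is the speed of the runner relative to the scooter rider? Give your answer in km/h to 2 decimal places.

Taking east as x and north as y: runner velocity = (-12.728, -12.728) km/h; scooter rider velocity = (-34.154, 16.658) km/h.
Velocity of runner relative to scooter rider = (-12.728, -12.728) − (-34.154, 16.658) = (21.426, -29.386) km/h.
Magnitude = |(21.426, -29.386)| = 36.368 km/h.

36.37 km/h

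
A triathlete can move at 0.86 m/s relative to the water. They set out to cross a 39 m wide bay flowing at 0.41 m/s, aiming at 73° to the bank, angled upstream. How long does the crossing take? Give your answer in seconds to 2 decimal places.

The component of the triathlete's velocity perpendicular to the bank is 0.86 × sin 73° = 0.822 m/s.
Only the cross-stream component determines the crossing time; the current contributes nothing perpendicular to the bank.
Time = 39 / 0.822 = 47.421 s.

47.42 s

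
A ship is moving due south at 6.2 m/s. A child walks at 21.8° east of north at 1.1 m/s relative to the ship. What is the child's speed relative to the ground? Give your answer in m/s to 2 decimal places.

5.19 m/s

Taking east as x and north as y: ship velocity = (0.000, -6.200) m/s; child velocity relative to ship = (0.409, 1.021) m/s.
Velocity relative to ground = (0.000, -6.200) + (0.409, 1.021) = (0.409, -5.179) m/s.
Speed = |(0.409, -5.179)| = 5.195 m/s.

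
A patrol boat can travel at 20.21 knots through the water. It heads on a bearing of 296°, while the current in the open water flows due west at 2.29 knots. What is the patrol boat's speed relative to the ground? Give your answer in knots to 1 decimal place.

22.3 knots

Taking east as x and north as y: velocity relative to the water = (-18.165, 8.859) knots; the water relative to ground = (-2.290, 0.000) knots.
Velocity relative to ground = (-18.165, 8.859) + (-2.290, 0.000) = (-20.455, 8.859) knots.
Speed = |(-20.455, 8.859)| = 22.291 knots.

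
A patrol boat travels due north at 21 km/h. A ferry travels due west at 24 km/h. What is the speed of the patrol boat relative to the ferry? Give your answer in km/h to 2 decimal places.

31.89 km/h

Taking east as x and north as y: patrol boat velocity = (0.000, 21.000) km/h; ferry velocity = (-24.000, 0.000) km/h.
Velocity of patrol boat relative to ferry = (0.000, 21.000) − (-24.000, 0.000) = (24.000, 21.000) km/h.
Magnitude = |(24.000, 21.000)| = 31.890 km/h.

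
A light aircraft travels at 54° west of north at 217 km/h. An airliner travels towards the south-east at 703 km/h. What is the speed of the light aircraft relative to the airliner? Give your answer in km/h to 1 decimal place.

Taking east as x and north as y: light aircraft velocity = (-175.557, 127.549) km/h; airliner velocity = (497.096, -497.096) km/h.
Velocity of light aircraft relative to airliner = (-175.557, 127.549) − (497.096, -497.096) = (-672.653, 624.645) km/h.
Magnitude = |(-672.653, 624.645)| = 917.956 km/h.

918.0 km/h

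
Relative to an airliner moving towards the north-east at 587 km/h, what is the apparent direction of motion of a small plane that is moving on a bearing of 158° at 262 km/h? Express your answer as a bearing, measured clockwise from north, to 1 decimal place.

205.7°

Taking east as x and north as y: small plane velocity = (98.147, -242.922) km/h; airliner velocity = (415.072, 415.072) km/h.
Velocity of small plane relative to airliner = (98.147, -242.922) − (415.072, 415.072) = (-316.925, -657.994) km/h.
Bearing = atan2(-316.92, -657.99) = 205.72° clockwise from north.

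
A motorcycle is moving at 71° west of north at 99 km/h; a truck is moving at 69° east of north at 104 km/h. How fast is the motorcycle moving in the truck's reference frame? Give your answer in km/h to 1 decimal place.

190.8 km/h

Taking east as x and north as y: motorcycle velocity = (-93.606, 32.231) km/h; truck velocity = (97.092, 37.270) km/h.
Velocity of motorcycle relative to truck = (-93.606, 32.231) − (97.092, 37.270) = (-190.699, -5.039) km/h.
Magnitude = |(-190.699, -5.039)| = 190.765 km/h.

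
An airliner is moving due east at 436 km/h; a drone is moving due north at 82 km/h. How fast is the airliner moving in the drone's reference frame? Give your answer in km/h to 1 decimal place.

Taking east as x and north as y: airliner velocity = (436.000, 0.000) km/h; drone velocity = (0.000, 82.000) km/h.
Velocity of airliner relative to drone = (436.000, 0.000) − (0.000, 82.000) = (436.000, -82.000) km/h.
Magnitude = |(436.000, -82.000)| = 443.644 km/h.

443.6 km/h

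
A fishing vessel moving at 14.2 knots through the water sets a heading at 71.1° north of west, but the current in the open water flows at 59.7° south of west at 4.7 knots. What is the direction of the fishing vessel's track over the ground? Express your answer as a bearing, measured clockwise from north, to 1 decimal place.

323.4°

Taking east as x and north as y: velocity relative to the water = (-4.600, 13.434) knots; the water relative to ground = (-2.371, -4.058) knots.
Velocity relative to ground = (-4.600, 13.434) + (-2.371, -4.058) = (-6.971, 9.376) knots.
Bearing = atan2(-6.97, 9.38) = 323.37° clockwise from north.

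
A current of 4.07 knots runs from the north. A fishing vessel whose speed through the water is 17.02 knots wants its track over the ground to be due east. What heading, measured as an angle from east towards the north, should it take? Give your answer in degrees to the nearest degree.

14°

The current pushes perpendicular to the desired track; the heading must have a component into the current equal to 4.07 knots: 17.02 sin θ = 4.07.
sin θ = 0.2391, so θ = 13.835°.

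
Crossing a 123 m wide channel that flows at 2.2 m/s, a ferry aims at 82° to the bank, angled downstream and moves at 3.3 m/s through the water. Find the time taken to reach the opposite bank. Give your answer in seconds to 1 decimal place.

The component of the ferry's velocity perpendicular to the bank is 3.3 × sin 82° = 3.268 m/s.
The flow acts along the bank and has no component across it.
Time = 123 / 3.268 = 37.639 s.

37.6 s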